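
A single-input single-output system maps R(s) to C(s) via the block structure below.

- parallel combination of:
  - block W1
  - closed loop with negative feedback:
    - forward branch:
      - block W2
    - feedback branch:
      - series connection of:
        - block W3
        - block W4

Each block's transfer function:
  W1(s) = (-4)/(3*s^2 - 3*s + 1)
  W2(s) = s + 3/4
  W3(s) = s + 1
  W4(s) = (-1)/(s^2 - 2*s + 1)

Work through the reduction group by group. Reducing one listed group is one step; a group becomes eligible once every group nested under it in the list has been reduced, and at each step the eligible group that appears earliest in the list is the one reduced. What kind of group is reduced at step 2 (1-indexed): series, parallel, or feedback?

Reducing step by step:

(1) combine W3, W4 in series
(2) close the feedback loop around W2, (W3*W4)
(3) sum the parallel branches W1, [W2/(1+W2*(W3*W4))]
So the answer for step 2 is feedback.

Answer: feedback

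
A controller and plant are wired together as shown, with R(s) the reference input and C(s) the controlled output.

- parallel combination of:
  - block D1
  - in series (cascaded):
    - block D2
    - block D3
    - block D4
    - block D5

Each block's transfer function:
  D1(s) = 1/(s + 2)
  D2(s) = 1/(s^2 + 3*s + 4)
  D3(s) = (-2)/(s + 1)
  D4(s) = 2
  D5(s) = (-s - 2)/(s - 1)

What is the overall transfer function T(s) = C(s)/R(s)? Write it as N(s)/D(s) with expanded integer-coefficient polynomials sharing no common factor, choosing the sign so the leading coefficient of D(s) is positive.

First reduce the diagram to T(s).

Step 1. multiply D2, D3, D4, D5 (series), giving (4*s + 8)/(s^4 + 3*s^3 + 3*s^2 - 3*s - 4)
Step 2. combine D1, (D2*D3*D4*D5) in parallel; the result is T(s) itself (integer coefficients, no common factor, positive leading denominator coefficient)

Answer: (s^4 + 3*s^3 + 7*s^2 + 13*s + 12)/(s^5 + 5*s^4 + 9*s^3 + 3*s^2 - 10*s - 8)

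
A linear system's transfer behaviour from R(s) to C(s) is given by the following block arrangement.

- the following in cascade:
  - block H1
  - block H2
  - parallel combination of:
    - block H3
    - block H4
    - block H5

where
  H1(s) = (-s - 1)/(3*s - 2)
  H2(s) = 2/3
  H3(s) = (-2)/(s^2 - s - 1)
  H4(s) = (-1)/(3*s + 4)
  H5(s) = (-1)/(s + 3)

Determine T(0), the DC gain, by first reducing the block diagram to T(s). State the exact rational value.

(1) sum the parallel branches H3, H4, H5: (-4*s^3 - 9*s^2 - 15*s - 17)/(3*s^4 + 10*s^3 - 4*s^2 - 25*s - 12)
(2) combine H1, H2, (H3+H4+H5) in series: (8*s^4 + 26*s^3 + 48*s^2 + 64*s + 34)/(27*s^5 + 72*s^4 - 96*s^3 - 201*s^2 + 42*s + 72)
Step 2 gives the overall T(s). Then T(0) = 34/72 = 17/36.

Final answer: 17/36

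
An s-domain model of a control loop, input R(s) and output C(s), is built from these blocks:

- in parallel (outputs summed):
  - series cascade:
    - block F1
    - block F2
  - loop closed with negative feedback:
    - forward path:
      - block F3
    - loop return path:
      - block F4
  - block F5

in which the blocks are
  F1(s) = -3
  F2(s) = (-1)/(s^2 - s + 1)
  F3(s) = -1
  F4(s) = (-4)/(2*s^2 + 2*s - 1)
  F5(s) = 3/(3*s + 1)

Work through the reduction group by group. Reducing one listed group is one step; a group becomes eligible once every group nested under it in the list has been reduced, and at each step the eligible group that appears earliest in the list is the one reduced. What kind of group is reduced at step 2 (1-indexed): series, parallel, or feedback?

Reducing step by step:

[1] reduce the series chain F1, F2
[2] collapse the loop (F3 forward, F4 return)
[3] add (F1*F2), [F3/(1+F3*F4)], F5 (parallel)
Step 2: feedback.

Answer: feedback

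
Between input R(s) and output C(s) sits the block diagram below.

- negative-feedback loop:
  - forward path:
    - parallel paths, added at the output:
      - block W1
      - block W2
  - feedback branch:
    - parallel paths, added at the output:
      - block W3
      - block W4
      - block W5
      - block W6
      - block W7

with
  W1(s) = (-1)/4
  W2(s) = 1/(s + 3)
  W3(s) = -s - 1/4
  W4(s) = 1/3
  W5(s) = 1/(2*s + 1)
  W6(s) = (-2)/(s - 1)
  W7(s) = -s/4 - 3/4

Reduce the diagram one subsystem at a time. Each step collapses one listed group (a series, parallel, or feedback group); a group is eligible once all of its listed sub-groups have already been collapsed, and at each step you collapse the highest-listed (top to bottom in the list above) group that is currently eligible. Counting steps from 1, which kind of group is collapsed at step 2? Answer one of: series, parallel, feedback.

Answer: parallel

Working:
Step 1: add W1, W2 (parallel)
Step 2: combine W3, W4, W5, W6, W7 in parallel
Step 3: apply the feedback formula to (W1+W2), (W3+W4+W5+W6+W7)
Step 2 collapses a parallel group.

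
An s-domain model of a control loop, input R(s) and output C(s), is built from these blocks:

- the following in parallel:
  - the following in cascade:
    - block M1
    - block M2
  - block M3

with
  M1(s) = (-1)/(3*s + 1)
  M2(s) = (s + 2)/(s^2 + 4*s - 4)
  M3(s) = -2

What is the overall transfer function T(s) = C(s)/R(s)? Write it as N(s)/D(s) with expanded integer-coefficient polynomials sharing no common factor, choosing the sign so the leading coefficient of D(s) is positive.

Step 1. series reduction of M1, M2, giving (-s - 2)/(3*s^3 + 13*s^2 - 8*s - 4)
Step 2. reduce the parallel group (M1*M2), M3; the result is T(s) itself (integer coefficients, no common factor, positive leading denominator coefficient)

Hence the answer: (-6*s^3 - 26*s^2 + 15*s + 6)/(3*s^3 + 13*s^2 - 8*s - 4)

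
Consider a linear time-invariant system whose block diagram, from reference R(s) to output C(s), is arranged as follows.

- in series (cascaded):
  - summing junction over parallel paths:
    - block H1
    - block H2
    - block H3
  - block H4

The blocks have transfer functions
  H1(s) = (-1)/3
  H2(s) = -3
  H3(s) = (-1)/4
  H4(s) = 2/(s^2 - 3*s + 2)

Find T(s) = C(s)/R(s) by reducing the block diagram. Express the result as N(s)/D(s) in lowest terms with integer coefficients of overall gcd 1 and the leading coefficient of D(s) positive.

Reducing step by step:

Step 1: add H1, H2, H3 (parallel); result (-43)/12
Step 2: series reduction of (H1+H2+H3), H4, giving the overall T(s)

Answer: (-43)/(6*s^2 - 18*s + 12)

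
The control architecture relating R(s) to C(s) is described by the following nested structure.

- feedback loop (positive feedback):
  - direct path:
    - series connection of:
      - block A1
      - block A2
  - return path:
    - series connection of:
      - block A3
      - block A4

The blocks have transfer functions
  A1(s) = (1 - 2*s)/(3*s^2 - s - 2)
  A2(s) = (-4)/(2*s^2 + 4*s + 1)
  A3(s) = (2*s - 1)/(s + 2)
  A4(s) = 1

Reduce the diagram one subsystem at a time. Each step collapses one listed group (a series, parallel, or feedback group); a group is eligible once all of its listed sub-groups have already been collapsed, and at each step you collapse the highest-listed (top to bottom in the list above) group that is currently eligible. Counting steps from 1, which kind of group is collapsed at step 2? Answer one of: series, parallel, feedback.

Reducing step by step:

Step 1: cascade A1, A2
Step 2: multiply A3, A4 (series)
Step 3: apply the feedback formula to (A1*A2), (A3*A4)
Step 2: series.

Answer: series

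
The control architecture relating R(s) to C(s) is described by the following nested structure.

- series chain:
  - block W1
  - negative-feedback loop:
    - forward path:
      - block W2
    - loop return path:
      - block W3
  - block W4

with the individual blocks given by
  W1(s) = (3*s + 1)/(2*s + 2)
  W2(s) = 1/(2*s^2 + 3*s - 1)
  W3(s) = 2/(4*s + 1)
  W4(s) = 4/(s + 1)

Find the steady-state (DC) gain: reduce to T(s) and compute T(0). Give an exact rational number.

The answer is 2.

Reasoning:
1. apply the feedback formula to W2, W3: (4*s + 1)/(8*s^3 + 14*s^2 - s + 1)
2. series reduction of W1, [W2/(1+W2*W3)], W4: (24*s^2 + 14*s + 2)/(8*s^5 + 30*s^4 + 35*s^3 + 13*s^2 + s + 1)
That last expression is T(s); at s = 0 only the constant terms survive, so T(0) = 2/1 = 2.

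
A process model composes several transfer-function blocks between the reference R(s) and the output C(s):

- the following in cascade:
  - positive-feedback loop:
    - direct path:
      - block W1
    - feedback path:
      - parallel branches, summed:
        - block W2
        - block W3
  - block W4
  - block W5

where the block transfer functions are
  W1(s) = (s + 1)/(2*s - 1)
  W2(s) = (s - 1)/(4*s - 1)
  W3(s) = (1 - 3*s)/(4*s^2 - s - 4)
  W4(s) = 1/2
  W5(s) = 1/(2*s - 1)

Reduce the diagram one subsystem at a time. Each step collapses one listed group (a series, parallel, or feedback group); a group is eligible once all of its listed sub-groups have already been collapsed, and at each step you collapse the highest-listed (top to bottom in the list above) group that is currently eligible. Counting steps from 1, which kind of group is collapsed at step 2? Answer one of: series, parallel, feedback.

Step 1 - sum the parallel branches W2, W3
Step 2 - apply the feedback formula to W1, (W2+W3)
Step 3 - cascade [W1/(1-W1*(W2+W3))], W4, W5
Step 2: feedback.

Therefore the answer is feedback.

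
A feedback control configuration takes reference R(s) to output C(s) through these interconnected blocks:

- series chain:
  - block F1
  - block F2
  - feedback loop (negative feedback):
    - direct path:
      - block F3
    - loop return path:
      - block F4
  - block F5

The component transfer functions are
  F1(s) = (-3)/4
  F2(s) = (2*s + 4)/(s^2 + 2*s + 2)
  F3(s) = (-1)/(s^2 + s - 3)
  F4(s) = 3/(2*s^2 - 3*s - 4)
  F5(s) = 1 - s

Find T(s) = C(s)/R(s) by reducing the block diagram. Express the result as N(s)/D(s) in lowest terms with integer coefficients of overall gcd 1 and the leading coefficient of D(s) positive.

Answer: (-6*s^4 + 3*s^3 + 33*s^2 - 6*s - 24)/(4*s^6 + 6*s^5 - 22*s^4 - 46*s^3 - 14*s^2 + 56*s + 36)

Working:
Step 1 - feedback reduction of F3, F4; result (-2*s^2 + 3*s + 4)/(2*s^4 - s^3 - 13*s^2 + 5*s + 9)
Step 2 - series reduction of F1, F2, [F3/(1+F3*F4)], F5: this yields T(s), and no further normalization is needed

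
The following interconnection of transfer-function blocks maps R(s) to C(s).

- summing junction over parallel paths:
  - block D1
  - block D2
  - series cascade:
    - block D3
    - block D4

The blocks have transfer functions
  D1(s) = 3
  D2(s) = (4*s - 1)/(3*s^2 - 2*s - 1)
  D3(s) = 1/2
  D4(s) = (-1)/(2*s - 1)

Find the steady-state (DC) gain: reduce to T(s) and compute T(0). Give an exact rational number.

1. combine D3, D4 in series gives (-1)/(4*s - 2)
2. parallel reduction of D1, D2, (D3*D4) gives (36*s^3 - 29*s^2 - 10*s + 9)/(12*s^3 - 14*s^2 + 2)
Evaluating the step-2 result (the overall T(s)) at s = 0 gives T(0) = 9/2.

Answer: 9/2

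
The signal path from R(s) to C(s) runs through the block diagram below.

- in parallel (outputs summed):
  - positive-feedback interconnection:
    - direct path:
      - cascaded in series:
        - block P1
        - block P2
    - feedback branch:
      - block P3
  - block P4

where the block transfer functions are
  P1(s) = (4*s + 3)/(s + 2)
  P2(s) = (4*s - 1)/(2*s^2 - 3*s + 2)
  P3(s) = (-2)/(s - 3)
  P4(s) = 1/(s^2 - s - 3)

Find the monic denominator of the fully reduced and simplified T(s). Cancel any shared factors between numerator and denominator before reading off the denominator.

Reducing step by step:

1. series reduction of P1, P2 -> (16*s^2 + 8*s - 3)/(2*s^3 + s^2 - 4*s + 4)
2. collapse the loop ((P1*P2) forward, P3 return) -> (16*s^3 - 40*s^2 - 27*s + 9)/(2*s^4 - 5*s^3 + 25*s^2 + 32*s - 18)
3. combine [(P1*P2)/(1-(P1*P2)*P3)], P4 in parallel -> (16*s^5 - 54*s^4 - 40*s^3 + 181*s^2 + 104*s - 45)/(2*s^6 - 7*s^5 + 24*s^4 + 22*s^3 - 125*s^2 - 78*s + 54)
The result of step 3 is T(s) in lowest terms. Its denominator has leading coefficient 2; dividing the denominator through by 2 makes it monic.

Answer: s^6 - 7*s^5/2 + 12*s^4 + 11*s^3 - 125*s^2/2 - 39*s + 27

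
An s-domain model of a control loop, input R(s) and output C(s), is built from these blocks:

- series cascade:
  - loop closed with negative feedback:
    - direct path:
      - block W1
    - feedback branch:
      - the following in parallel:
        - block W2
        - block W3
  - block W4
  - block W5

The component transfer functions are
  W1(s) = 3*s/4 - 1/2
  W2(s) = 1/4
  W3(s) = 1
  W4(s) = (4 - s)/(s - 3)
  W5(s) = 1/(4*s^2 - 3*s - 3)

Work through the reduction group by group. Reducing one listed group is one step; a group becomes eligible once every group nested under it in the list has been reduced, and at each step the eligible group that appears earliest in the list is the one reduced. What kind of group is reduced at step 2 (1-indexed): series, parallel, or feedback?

Reducing step by step:

(1) combine W2, W3 in parallel
(2) reduce the feedback loop with forward W1 and return (W2+W3)
(3) cascade [W1/(1+W1*(W2+W3))], W4, W5
At step 2 the group reduced is feedback.

Answer: feedback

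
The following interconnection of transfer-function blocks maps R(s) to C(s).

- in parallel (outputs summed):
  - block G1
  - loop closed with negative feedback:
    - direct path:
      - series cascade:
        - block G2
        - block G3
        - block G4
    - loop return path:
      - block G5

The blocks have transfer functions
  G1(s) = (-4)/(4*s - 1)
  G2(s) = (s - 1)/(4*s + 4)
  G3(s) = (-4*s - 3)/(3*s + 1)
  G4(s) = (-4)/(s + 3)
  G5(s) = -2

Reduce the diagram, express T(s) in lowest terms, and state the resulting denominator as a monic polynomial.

Step 1: reduce the series chain G2, G3, G4 -> (4*s^2 - s - 3)/(3*s^3 + 13*s^2 + 13*s + 3)
Step 2: collapse the loop ((G2*G3*G4) forward, G5 return) -> (4*s^2 - s - 3)/(3*s^3 + 5*s^2 + 15*s + 9)
Step 3: parallel reduction of G1, [(G2*G3*G4)/(1+(G2*G3*G4)*G5)] -> (4*s^3 - 28*s^2 - 71*s - 33)/(12*s^4 + 17*s^3 + 55*s^2 + 21*s - 9)
Step 3 gives the fully reduced T(s), with no common factor left to cancel. The denominator's leading coefficient is 12, so divide each of its coefficients by 12 to get the monic form.

Answer: s^4 + 17*s^3/12 + 55*s^2/12 + 7*s/4 - 3/4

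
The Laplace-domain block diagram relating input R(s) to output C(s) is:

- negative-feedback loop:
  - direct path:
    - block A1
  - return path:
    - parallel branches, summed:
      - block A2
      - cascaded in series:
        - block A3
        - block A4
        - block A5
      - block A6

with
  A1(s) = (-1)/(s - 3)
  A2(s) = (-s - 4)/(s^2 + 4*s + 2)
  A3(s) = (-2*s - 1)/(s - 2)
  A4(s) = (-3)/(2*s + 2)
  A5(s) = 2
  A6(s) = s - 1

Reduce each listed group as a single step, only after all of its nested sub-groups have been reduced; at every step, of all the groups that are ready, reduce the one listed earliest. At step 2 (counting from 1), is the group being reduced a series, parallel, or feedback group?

Step 1. series reduction of A3, A4, A5
Step 2. combine A2, (A3*A4*A5), A6 in parallel
Step 3. collapse the loop (A1 forward, (A2+(A3*A4*A5)+A6) return)
Step 2 collapses a parallel group.

Final answer: parallel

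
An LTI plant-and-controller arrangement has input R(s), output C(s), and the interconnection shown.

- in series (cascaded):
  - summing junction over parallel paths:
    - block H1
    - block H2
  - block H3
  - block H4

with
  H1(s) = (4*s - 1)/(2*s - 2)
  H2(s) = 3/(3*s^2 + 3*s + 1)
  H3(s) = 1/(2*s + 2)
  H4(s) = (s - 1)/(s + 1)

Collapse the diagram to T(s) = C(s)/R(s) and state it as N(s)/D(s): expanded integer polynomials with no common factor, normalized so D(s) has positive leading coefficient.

[1] sum the parallel branches H1, H2 = (12*s^3 + 9*s^2 + 7*s - 7)/(6*s^3 - 4*s - 2)
[2] combine (H1+H2), H3, H4 in series; the result is T(s) itself (integer coefficients, no common factor, positive leading denominator coefficient)

Final answer: (12*s^3 + 9*s^2 + 7*s - 7)/(12*s^4 + 36*s^3 + 40*s^2 + 20*s + 4)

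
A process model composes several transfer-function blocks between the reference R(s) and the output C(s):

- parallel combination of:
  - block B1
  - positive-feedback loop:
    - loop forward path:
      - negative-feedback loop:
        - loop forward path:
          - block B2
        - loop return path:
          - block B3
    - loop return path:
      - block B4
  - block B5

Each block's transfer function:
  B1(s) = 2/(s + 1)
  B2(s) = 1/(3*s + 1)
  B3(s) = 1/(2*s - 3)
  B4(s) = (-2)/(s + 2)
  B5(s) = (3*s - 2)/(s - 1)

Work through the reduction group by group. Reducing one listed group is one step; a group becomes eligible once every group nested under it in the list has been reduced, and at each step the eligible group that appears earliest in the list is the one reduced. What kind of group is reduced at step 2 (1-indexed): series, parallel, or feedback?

1. reduce the feedback loop with forward B2 and return B3
2. collapse the loop ([B2/(1+B2*B3)] forward, B4 return)
3. add B1, [[B2/(1+B2*B3)]/(1-[B2/(1+B2*B3)]*B4)], B5 (parallel)
Step 2 collapses a feedback group.

Final answer: feedback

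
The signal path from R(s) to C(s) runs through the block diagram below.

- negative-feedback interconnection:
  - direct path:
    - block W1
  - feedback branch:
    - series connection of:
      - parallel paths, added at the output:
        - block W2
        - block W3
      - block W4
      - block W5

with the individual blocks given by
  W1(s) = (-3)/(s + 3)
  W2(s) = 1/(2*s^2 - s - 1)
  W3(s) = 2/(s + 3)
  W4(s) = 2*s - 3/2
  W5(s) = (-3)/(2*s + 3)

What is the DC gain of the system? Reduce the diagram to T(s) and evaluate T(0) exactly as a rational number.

Step 1 - combine W2, W3 in parallel: (4*s^2 - s + 1)/(2*s^3 + 5*s^2 - 4*s - 3)
Step 2 - series reduction of (W2+W3), W4, W5: (-48*s^3 + 48*s^2 - 21*s + 9)/(8*s^4 + 32*s^3 + 14*s^2 - 36*s - 18)
Step 3 - apply the feedback formula to W1, ((W2+W3)*W4*W5): (-24*s^4 - 96*s^3 - 42*s^2 + 108*s + 54)/(8*s^5 + 56*s^4 + 254*s^3 - 138*s^2 - 63*s - 81)
Evaluating the step-3 result (the overall T(s)) at s = 0 gives T(0) = 54/(-81) = -2/3.

Hence the answer: -2/3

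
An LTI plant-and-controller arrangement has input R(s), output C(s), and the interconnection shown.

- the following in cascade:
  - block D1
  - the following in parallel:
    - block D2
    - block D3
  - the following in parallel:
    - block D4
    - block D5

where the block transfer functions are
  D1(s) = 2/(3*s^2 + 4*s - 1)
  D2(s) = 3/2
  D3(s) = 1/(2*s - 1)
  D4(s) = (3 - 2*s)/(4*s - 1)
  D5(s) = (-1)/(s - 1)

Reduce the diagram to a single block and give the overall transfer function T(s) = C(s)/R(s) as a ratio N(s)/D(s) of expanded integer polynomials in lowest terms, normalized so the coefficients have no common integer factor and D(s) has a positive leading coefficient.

Reducing step by step:

(1) reduce the parallel group D2, D3 = (6*s - 1)/(4*s - 2)
(2) combine D4, D5 in parallel = (-2*s^2 + s - 2)/(4*s^2 - 5*s + 1)
(3) combine D1, (D2+D3), (D4+D5) in series - this is the overall T(s), already in the required normalized form

Answer: (-12*s^3 + 8*s^2 - 13*s + 2)/(24*s^5 - 10*s^4 - 43*s^3 + 39*s^2 - 11*s + 1)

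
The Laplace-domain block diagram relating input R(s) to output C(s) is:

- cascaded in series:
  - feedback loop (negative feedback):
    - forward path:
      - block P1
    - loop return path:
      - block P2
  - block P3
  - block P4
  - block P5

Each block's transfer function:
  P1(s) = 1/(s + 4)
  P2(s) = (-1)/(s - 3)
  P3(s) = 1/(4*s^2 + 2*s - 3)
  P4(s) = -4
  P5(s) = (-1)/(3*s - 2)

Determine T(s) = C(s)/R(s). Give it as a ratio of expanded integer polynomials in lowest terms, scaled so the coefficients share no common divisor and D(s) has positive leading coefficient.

Reducing step by step:

Step 1. close the feedback loop around P1, P2: (s - 3)/(s^2 + s - 13)
Step 2. combine [P1/(1+P1*P2)], P3, P4, P5 in series - this is the overall T(s), already in the required normalized form

Answer: (4*s - 12)/(12*s^5 + 10*s^4 - 171*s^3 + 19*s^2 + 175*s - 78)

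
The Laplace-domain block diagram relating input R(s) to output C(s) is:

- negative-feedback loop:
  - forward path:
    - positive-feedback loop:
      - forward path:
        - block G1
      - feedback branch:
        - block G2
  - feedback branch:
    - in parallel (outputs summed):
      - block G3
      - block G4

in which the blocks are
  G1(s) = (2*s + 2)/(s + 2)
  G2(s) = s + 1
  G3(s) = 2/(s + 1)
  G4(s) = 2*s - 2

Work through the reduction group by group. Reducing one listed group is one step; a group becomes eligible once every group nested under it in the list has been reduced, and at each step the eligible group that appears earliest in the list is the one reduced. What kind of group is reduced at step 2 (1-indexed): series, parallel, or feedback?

Answer: parallel

Working:
1. apply the feedback formula to G1, G2
2. reduce the parallel group G3, G4
3. apply the feedback formula to [G1/(1-G1*G2)], (G3+G4)
So the answer for step 2 is parallel.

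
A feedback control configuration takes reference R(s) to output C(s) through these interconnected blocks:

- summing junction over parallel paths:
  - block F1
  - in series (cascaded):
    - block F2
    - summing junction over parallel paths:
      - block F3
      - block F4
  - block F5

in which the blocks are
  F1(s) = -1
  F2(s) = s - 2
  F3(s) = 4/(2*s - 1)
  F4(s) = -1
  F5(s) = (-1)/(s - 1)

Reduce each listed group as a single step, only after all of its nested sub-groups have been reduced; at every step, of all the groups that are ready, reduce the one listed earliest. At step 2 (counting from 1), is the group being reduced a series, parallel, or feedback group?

1. combine F3, F4 in parallel
2. reduce the series chain F2, (F3+F4)
3. add F1, (F2*(F3+F4)), F5 (parallel)
Step 2 collapses a series group.

Final answer: series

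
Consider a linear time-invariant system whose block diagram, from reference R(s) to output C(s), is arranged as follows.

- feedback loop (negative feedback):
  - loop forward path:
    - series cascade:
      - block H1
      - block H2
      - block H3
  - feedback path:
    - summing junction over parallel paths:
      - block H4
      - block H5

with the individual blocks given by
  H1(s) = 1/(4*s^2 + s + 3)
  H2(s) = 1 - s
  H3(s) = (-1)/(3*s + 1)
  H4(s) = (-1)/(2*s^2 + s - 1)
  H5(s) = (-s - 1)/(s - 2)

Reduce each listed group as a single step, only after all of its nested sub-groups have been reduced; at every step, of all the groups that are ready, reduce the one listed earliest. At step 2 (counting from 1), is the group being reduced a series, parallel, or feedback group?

Answer: parallel

Working:
1. cascade H1, H2, H3
2. reduce the parallel group H4, H5
3. close the feedback loop around (H1*H2*H3), (H4+H5)
So the answer for step 2 is parallel.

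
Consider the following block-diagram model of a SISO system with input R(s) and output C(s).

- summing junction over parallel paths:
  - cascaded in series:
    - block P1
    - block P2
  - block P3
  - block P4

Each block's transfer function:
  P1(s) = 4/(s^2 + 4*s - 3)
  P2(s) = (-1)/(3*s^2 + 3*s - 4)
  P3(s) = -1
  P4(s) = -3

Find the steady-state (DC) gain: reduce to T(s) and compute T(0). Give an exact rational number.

Step 1: combine P1, P2 in series; result (-4)/(3*s^4 + 15*s^3 - s^2 - 25*s + 12)
Step 2: reduce the parallel group (P1*P2), P3, P4; result (-12*s^4 - 60*s^3 + 4*s^2 + 100*s - 52)/(3*s^4 + 15*s^3 - s^2 - 25*s + 12)
The step-2 result is T(s). Setting s = 0: T(0) = -52/12 = -13/3.

Final answer: -13/3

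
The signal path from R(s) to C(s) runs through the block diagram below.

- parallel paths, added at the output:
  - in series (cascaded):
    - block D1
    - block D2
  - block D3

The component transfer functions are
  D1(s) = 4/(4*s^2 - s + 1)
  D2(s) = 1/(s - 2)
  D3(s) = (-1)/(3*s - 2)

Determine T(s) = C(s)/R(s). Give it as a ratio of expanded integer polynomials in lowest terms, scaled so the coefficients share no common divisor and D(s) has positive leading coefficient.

Reducing step by step:

(1) combine D1, D2 in series -> 4/(4*s^3 - 9*s^2 + 3*s - 2)
(2) sum the parallel branches (D1*D2), D3 - this is the overall T(s), already in the required normalized form

Answer: (-4*s^3 + 9*s^2 + 9*s - 6)/(12*s^4 - 35*s^3 + 27*s^2 - 12*s + 4)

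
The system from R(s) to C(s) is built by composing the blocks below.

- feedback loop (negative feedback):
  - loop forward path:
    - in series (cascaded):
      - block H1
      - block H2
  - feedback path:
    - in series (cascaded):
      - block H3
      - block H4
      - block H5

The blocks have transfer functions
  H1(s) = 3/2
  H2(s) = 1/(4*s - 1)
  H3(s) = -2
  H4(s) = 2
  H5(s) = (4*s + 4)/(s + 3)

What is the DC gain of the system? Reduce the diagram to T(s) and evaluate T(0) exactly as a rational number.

The answer is -1/6.

Reasoning:
[1] reduce the series chain H1, H2; result 3/(8*s - 2)
[2] reduce the series chain H3, H4, H5; result (-16*s - 16)/(s + 3)
[3] close the feedback loop around (H1*H2), (H3*H4*H5); result (3*s + 9)/(8*s^2 - 26*s - 54)
That last expression is T(s); at s = 0 only the constant terms survive, so T(0) = 9/(-54) = -1/6.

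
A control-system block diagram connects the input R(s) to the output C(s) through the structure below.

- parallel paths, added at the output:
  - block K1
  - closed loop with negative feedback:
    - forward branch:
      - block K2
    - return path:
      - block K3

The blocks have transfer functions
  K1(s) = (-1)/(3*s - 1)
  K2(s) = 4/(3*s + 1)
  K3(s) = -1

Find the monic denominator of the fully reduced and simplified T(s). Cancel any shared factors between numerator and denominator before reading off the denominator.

[1] apply the feedback formula to K2, K3 = 4/(3*s - 3)
[2] reduce the parallel group K1, [K2/(1+K2*K3)] = (9*s - 1)/(9*s^2 - 12*s + 3)
The result of step 2 is T(s) in lowest terms. Its denominator has leading coefficient 9; dividing the denominator through by 9 makes it monic.

Final answer: s^2 - 4*s/3 + 1/3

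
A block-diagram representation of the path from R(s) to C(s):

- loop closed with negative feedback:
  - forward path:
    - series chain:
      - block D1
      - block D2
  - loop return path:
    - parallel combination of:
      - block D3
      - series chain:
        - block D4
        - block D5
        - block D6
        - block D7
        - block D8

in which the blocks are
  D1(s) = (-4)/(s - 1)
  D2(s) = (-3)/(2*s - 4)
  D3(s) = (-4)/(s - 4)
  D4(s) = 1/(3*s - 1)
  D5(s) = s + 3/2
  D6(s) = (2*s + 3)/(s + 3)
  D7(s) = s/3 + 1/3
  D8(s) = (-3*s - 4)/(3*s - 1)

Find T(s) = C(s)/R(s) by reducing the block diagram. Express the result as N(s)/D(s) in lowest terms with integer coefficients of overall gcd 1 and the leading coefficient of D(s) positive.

[1] series reduction of D1, D2; result 6/(s^2 - 3*s + 2)
[2] series reduction of D4, D5, D6, D7, D8; result (-12*s^4 - 64*s^3 - 127*s^2 - 111*s - 36)/(54*s^3 + 126*s^2 - 102*s + 18)
[3] add D3, (D4*D5*D6*D7*D8) (parallel); result (-12*s^5 - 16*s^4 - 87*s^3 - 107*s^2 + 816*s + 72)/(54*s^4 - 90*s^3 - 606*s^2 + 426*s - 72)
[4] close the feedback loop around (D1*D2), (D3+(D4*D5*D6*D7*D8)), which is the overall transfer function T(s) = C(s)/R(s) in lowest terms

Answer: (54*s^4 - 90*s^3 - 606*s^2 + 426*s - 72)/(9*s^6 - 54*s^5 - 54*s^4 + 257*s^3 - 534*s^2 + 994*s + 48)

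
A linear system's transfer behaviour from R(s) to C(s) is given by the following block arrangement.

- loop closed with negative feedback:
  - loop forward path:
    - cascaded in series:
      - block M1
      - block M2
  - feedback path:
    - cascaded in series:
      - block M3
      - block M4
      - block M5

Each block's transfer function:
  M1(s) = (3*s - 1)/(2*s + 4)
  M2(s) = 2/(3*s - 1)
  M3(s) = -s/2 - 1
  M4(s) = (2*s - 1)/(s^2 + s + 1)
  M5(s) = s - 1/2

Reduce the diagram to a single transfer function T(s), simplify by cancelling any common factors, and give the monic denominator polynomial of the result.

Step 1. series reduction of M1, M2 -> 1/(s + 2)
Step 2. reduce the series chain M3, M4, M5 -> (-4*s^3 - 4*s^2 + 7*s - 2)/(4*s^2 + 4*s + 4)
Step 3. close the feedback loop around (M1*M2), (M3*M4*M5) -> (4*s^2 + 4*s + 4)/(8*s^2 + 19*s + 6)
T(s) is the step-3 result (common factors already cancelled). Leading coefficient of the denominator: 8. Divide through by 8 for the monic polynomial.

Final answer: s^2 + 19*s/8 + 3/4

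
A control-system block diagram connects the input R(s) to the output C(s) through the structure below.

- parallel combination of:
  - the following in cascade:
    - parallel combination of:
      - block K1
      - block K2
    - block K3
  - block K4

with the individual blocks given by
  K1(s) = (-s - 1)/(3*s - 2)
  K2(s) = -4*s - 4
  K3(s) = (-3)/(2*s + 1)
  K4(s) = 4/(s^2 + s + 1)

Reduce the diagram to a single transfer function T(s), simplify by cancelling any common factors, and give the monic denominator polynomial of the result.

Reducing step by step:

Step 1 - sum the parallel branches K1, K2, giving (-12*s^2 - 5*s + 7)/(3*s - 2)
Step 2 - series reduction of (K1+K2), K3, giving (36*s^2 + 15*s - 21)/(6*s^2 - s - 2)
Step 3 - parallel reduction of ((K1+K2)*K3), K4, giving (36*s^4 + 51*s^3 + 54*s^2 - 10*s - 29)/(6*s^4 + 5*s^3 + 3*s^2 - 3*s - 2)
No further cancellation is possible in the step-3 result, so that is T(s). Its denominator becomes monic after dividing by the leading coefficient 6.

Answer: s^4 + 5*s^3/6 + s^2/2 - s/2 - 1/3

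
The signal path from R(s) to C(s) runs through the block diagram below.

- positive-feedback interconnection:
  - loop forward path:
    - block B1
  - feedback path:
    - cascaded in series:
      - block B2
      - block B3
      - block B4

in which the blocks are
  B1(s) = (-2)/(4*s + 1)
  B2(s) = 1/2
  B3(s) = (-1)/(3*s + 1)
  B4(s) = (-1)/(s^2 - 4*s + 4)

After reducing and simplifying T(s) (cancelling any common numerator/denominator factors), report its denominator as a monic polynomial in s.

1. cascade B2, B3, B4, giving 1/(6*s^3 - 22*s^2 + 16*s + 8)
2. collapse the loop (B1 forward, (B2*B3*B4) return), giving (-6*s^3 + 22*s^2 - 16*s - 8)/(12*s^4 - 41*s^3 + 21*s^2 + 24*s + 5)
No further cancellation is possible in the step-2 result, so that is T(s). Its denominator becomes monic after dividing by the leading coefficient 12.

Final answer: s^4 - 41*s^3/12 + 7*s^2/4 + 2*s + 5/12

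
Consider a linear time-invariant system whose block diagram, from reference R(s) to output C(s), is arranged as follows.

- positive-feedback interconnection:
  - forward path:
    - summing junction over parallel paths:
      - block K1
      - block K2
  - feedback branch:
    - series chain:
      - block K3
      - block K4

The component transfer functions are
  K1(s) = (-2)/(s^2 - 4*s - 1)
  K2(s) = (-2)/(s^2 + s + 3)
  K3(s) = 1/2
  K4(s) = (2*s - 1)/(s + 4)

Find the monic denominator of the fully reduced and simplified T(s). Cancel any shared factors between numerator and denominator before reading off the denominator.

First reduce the diagram to T(s).

Step 1 - combine K1, K2 in parallel gives (-4*s^2 + 6*s - 4)/(s^4 - 3*s^3 - 2*s^2 - 13*s - 3)
Step 2 - multiply K3, K4 (series) gives (2*s - 1)/(2*s + 8)
Step 3 - close the feedback loop around (K1+K2), (K3*K4) gives (-4*s^3 - 10*s^2 + 20*s - 16)/(s^5 + s^4 - 10*s^3 - 29*s^2 - 48*s - 14)
Step 3 gives the fully reduced T(s), with no common factor left to cancel. The denominator is already monic (leading coefficient 1).

Answer: s^5 + s^4 - 10*s^3 - 29*s^2 - 48*s - 14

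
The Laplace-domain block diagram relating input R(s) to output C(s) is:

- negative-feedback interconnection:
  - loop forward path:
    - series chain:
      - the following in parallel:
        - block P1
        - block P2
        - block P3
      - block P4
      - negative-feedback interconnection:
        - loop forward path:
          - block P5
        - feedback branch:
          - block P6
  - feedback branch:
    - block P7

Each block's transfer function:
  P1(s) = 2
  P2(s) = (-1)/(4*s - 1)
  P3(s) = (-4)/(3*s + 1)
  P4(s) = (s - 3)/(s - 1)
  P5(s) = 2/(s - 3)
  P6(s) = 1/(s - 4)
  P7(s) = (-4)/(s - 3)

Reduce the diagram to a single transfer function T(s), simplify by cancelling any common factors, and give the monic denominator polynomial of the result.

The answer is s^5 - 95*s^4/12 + 17*s^3/4 + 255*s^2/4 - 587*s/12 + 23/6.

Reasoning:
Step 1: parallel reduction of P1, P2, P3 -> (24*s^2 - 17*s + 1)/(12*s^2 + s - 1)
Step 2: close the feedback loop around P5, P6 -> (2*s - 8)/(s^2 - 7*s + 14)
Step 3: reduce the series chain (P1+P2+P3), P4, [P5/(1+P5*P6)] -> (48*s^4 - 370*s^3 + 816*s^2 - 422*s + 24)/(12*s^5 - 95*s^4 + 243*s^3 - 139*s^2 - 35*s + 14)
Step 4: feedback reduction of ((P1+P2+P3)*P4*[P5/(1+P5*P6)]), P7 -> (48*s^4 - 370*s^3 + 816*s^2 - 422*s + 24)/(12*s^5 - 95*s^4 + 51*s^3 + 765*s^2 - 587*s + 46)
No further cancellation is possible in the step-4 result, so that is T(s). Its denominator becomes monic after dividing by the leading coefficient 12.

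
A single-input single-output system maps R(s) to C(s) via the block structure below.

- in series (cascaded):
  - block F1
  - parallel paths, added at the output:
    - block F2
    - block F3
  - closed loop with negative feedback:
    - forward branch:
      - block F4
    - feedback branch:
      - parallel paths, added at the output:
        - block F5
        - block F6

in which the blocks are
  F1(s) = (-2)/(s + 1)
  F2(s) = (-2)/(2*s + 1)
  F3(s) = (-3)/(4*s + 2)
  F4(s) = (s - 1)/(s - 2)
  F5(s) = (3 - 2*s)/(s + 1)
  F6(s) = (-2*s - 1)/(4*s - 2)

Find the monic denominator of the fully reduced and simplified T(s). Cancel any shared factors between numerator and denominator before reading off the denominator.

(1) add F2, F3 (parallel): (-7)/(4*s + 2)
(2) sum the parallel branches F5, F6: (-10*s^2 + 13*s - 7)/(4*s^2 + 2*s - 2)
(3) reduce the feedback loop with forward F4 and return (F5+F6): (-4*s^3 + 2*s^2 + 4*s - 2)/(6*s^3 - 17*s^2 + 26*s - 11)
(4) combine F1, (F2+F3), [F4/(1+F4*(F5+F6))] in series: (-28*s^2 + 42*s - 14)/(12*s^4 - 28*s^3 + 35*s^2 + 4*s - 11)
That last expression is T(s), already simplified. Scaling its denominator by 1/12 (the reciprocal of the leading coefficient) yields the monic denominator.

Hence the answer: s^4 - 7*s^3/3 + 35*s^2/12 + s/3 - 11/12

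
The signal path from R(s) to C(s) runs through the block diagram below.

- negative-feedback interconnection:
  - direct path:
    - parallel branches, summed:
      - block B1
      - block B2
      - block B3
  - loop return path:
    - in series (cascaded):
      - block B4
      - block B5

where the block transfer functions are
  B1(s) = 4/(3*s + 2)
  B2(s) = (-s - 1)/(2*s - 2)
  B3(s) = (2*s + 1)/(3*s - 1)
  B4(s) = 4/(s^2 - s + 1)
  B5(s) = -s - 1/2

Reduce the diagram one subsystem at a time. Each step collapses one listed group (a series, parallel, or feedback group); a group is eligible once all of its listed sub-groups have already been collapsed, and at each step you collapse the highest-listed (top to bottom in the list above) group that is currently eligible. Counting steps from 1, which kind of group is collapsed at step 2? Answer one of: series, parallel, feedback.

Answer: series

Working:
[1] sum the parallel branches B1, B2, B3
[2] cascade B4, B5
[3] reduce the feedback loop with forward (B1+B2+B3) and return (B4*B5)
So the answer for step 2 is series.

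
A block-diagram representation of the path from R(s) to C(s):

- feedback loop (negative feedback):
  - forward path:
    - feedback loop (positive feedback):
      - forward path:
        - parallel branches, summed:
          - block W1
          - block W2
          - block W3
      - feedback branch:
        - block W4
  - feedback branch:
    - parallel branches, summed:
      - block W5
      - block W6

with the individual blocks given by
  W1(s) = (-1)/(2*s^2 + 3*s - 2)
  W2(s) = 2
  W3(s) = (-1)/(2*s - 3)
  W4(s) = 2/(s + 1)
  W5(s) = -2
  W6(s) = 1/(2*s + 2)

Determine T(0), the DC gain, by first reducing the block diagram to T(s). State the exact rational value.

Reducing step by step:

(1) sum the parallel branches W1, W2, W3 = (8*s^3 - 2*s^2 - 31*s + 17)/(4*s^3 - 13*s + 6)
(2) apply the feedback formula to (W1+W2+W3), W4 = (8*s^4 + 6*s^3 - 33*s^2 - 14*s + 17)/(4*s^4 - 12*s^3 - 9*s^2 + 55*s - 28)
(3) parallel reduction of W5, W6 = (-4*s - 3)/(2*s + 2)
(4) apply the feedback formula to [(W1+W2+W3)/(1-(W1+W2+W3)*W4)], (W5+W6) = (-16*s^4 - 12*s^3 + 66*s^2 + 28*s - 34)/(24*s^4 + 40*s^3 - 112*s^2 - 135*s + 107)
That last expression is T(s); at s = 0 only the constant terms survive, so T(0) = -34/107.

Answer: -34/107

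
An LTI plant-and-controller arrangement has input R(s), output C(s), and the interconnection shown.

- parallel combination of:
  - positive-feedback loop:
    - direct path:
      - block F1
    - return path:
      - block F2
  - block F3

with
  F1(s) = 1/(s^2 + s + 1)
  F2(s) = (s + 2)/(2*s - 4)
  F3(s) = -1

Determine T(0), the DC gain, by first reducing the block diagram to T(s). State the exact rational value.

(1) feedback reduction of F1, F2: (2*s - 4)/(2*s^3 - 2*s^2 - 3*s - 6)
(2) sum the parallel branches [F1/(1-F1*F2)], F3: (-2*s^3 + 2*s^2 + 5*s + 2)/(2*s^3 - 2*s^2 - 3*s - 6)
The step-2 result is T(s). Setting s = 0: T(0) = 2/(-6) = -1/3.

Final answer: -1/3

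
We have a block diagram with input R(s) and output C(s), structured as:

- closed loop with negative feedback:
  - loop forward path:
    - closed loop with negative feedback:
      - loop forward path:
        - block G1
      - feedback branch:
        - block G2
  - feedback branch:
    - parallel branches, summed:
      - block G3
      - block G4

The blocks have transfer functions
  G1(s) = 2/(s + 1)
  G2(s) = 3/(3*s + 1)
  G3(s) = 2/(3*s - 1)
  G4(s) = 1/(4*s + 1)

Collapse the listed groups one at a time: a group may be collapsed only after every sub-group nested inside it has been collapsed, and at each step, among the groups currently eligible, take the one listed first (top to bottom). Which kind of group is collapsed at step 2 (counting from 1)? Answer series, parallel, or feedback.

(1) feedback reduction of G1, G2
(2) combine G3, G4 in parallel
(3) feedback reduction of [G1/(1+G1*G2)], (G3+G4)
Step 2 collapses a parallel group.

Therefore the answer is parallel.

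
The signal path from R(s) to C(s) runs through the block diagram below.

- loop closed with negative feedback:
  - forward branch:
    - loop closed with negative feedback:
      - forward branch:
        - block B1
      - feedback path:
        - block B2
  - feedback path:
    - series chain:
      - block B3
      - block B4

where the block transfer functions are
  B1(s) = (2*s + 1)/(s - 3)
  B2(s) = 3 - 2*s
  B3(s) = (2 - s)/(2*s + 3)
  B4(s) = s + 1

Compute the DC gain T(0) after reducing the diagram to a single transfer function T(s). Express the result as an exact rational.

First reduce the diagram to T(s).

(1) collapse the loop (B1 forward, B2 return) -> (-2*s - 1)/(4*s^2 - 5*s)
(2) multiply B3, B4 (series) -> (-s^2 + s + 2)/(2*s + 3)
(3) apply the feedback formula to [B1/(1+B1*B2)], (B3*B4) -> (-4*s^2 - 8*s - 3)/(10*s^3 + s^2 - 20*s - 2)
The step-3 result is T(s). Setting s = 0: T(0) = -3/(-2) = 3/2.

Answer: 3/2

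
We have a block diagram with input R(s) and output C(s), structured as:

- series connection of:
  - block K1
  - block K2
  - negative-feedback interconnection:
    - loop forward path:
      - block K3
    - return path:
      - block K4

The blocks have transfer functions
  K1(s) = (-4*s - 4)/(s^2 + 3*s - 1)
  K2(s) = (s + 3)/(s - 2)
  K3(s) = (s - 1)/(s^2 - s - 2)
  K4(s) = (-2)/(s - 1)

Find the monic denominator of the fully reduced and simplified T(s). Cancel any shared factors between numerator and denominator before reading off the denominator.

Step 1: close the feedback loop around K3, K4: (s - 1)/(s^2 - s - 4)
Step 2: reduce the series chain K1, K2, [K3/(1+K3*K4)]: (-4*s^3 - 12*s^2 + 4*s + 12)/(s^5 - 12*s^3 + 5*s^2 + 26*s - 8)
No further cancellation is possible in the step-2 result, so that is T(s). Its denominator is already monic.

Hence the answer: s^5 - 12*s^3 + 5*s^2 + 26*s - 8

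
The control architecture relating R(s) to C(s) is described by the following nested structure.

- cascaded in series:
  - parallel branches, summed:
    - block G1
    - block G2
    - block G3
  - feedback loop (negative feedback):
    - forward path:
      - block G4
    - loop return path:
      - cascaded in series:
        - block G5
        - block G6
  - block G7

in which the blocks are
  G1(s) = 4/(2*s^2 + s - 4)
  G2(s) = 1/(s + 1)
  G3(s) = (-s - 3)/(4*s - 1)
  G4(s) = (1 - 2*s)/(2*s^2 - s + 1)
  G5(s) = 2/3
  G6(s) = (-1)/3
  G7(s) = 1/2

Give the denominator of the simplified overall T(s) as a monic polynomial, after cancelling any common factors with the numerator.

[1] add G1, G2, G3 (parallel) gives (-2*s^4 - s^3 + 12*s^2 + 8*s + 12)/(8*s^4 + 10*s^3 - 15*s^2 - 13*s + 4)
[2] multiply G5, G6 (series) gives (-2)/9
[3] apply the feedback formula to G4, (G5*G6) gives (9 - 18*s)/(18*s^2 - 5*s + 7)
[4] combine (G1+G2+G3), [G4/(1+G4*(G5*G6))], G7 in series gives (36*s^5 - 225*s^3 - 36*s^2 - 144*s + 108)/(288*s^6 + 280*s^5 - 528*s^4 - 178*s^3 + 64*s^2 - 222*s + 56)
Step 4 gives the fully reduced T(s), with no common factor left to cancel. The denominator's leading coefficient is 288, so divide each of its coefficients by 288 to get the monic form.

Hence the answer: s^6 + 35*s^5/36 - 11*s^4/6 - 89*s^3/144 + 2*s^2/9 - 37*s/48 + 7/36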